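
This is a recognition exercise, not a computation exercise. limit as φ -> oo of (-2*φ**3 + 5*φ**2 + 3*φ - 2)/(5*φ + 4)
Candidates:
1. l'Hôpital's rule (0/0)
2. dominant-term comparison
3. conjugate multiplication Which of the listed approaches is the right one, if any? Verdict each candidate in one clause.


Diagnosis: dominant-term comparison — growth-rate triage: the leading powers of φ decide the limit, everything else is noise.
- l'Hôpital's rule (0/0) — as a single quotient the expression runs to ∞/∞ at the limit point — an at-infinity form of the rule would apply, though the leading-growth comparison is the direct reading.
- dominant-term comparison — applicable, and directly so.
- conjugate multiplication — no divergent radical difference is present for a conjugate pair to cancel.


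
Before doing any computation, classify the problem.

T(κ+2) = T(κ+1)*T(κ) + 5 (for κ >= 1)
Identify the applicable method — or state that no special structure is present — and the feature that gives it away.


Technique: no special technique — the unknown sequence enters the update nonlinearly, so no linear method fits the recurrence as written — direct iteration remains.


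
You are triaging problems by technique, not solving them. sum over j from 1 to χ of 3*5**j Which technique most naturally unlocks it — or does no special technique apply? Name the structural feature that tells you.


Verdict: the geometric series formula — the ratio of consecutive terms is the constant 5, independent of the index — a geometric sum.


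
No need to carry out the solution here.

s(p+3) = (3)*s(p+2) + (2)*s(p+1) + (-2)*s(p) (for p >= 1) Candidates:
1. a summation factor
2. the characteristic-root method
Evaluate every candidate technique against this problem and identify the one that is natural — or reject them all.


Best approach: the characteristic-root method — because shifting p leaves the equation's coefficients unchanged, exponential trials reduce it to algebra.
- a summation factor — the recurrence reaches back more than one step, outside the first-order family a summation factor normalizes.
- the characteristic-root method — applies; the problem has the shape this method handles.


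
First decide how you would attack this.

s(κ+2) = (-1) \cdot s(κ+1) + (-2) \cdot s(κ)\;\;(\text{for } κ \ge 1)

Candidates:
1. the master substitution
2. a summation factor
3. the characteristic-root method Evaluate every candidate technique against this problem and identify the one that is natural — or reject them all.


Verdict: the characteristic-root method — fixed numeric weights on consecutive terms and no forcing term added: the root method in its home territory.
- the master substitution — with no divided-index recursive call, reindexing by powers of a base buys nothing.
- a summation factor: a summation factor telescopes one-step recursions; this one carries higher-order memory.
- the characteristic-root method: yes, a natural case for it.


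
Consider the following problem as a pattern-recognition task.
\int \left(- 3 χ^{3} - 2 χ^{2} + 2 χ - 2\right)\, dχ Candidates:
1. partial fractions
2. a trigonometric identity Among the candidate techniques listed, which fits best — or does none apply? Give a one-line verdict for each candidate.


Diagnosis: no special technique — a term-by-term power-rule job in χ; no substitution or rearrangement earns its keep here.
- partial fractions: the expression is not a ratio of polynomials that decomposes further.
- a trigonometric identity — with no trigonometric functions present, identity rewriting has no target.


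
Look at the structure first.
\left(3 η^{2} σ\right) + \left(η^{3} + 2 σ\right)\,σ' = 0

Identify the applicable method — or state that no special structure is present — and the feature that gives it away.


Diagnosis: the exact-equation method — 3 η^{2} σ and η^{3} + 2 σ pass the exactness check on the nose, so no integrating factor in η or σ is needed at all.


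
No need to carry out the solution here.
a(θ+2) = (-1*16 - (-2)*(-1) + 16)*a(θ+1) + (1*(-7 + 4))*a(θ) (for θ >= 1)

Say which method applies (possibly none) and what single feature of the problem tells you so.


Diagnosis: the characteristic-root method — no index-dependence in the weights and nothing inhomogeneous: classic characteristic-equation setup.


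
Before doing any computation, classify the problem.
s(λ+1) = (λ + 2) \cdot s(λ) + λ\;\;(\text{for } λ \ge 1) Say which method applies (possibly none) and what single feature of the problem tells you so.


Technique: a summation factor — an index-dependent multiplier λ + 2 rules out characteristic roots; a summation factor converts it to a pure difference.


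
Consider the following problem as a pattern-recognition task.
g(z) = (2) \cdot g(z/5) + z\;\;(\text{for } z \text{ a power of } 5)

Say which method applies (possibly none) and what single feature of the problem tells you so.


Verdict: the master substitution — the argument contracts 5-fold per step: reindex z exponentially and solve the linear recurrence in the new index.


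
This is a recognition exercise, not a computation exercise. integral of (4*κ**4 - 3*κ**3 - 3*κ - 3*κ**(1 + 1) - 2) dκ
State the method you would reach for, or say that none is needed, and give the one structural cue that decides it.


Diagnosis: no special technique — the integrand is a sum of constant multiples of powers of κ — integrate term by term.


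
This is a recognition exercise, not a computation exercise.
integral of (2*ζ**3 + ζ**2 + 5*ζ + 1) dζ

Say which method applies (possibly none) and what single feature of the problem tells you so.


Best approach: no special technique — scan for structure and find none: constant multiples of powers of ζ, integrate directly.


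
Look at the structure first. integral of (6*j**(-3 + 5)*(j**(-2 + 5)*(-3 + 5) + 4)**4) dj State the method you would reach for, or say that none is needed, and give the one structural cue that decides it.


Method: u-substitution — collected, the integrand has one factor that is, up to a constant, the derivative of an inner expression the rest depends on — substitute for that inner expression. Expanding everything out would also get there; the substitution is the systematic route.


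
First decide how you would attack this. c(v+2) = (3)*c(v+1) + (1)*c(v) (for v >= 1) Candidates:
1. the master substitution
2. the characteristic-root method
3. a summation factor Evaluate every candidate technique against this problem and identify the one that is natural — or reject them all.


Technique: the characteristic-root method — try a geometric ansatz r^v: constant coefficients turn the recurrence into one polynomial equation in r.
- the master substitution — the recursion shifts the index rather than dividing it.
- the characteristic-root method — applies; the problem has the shape this method handles.
- a summation factor: the recurrence reaches back more than one step, outside the first-order family a summation factor normalizes.


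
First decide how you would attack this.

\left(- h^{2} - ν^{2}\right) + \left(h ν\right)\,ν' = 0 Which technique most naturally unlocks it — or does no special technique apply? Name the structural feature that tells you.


Best approach: the homogeneous substitution — the slope is degree-zero homogeneous: the ratio substitution v = ν/h collapses it. This doubles as a Bernoulli equation in the unknown as written; the homogeneous route needs no setup at all.


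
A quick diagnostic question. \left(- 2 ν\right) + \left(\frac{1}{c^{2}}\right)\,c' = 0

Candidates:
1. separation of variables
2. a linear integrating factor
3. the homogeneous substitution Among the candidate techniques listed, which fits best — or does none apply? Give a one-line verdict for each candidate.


Verdict: separation of variables — solved for the derivative, the right side splits multiplicatively into a function of each variable alone — divide and integrate each side.
- separation of variables: yes, a natural case for it.
- a linear integrating factor: a nonlinear term in the unknown puts this outside the integrating-factor template.
- the homogeneous substitution: the ratio of the variables does not determine the slope.


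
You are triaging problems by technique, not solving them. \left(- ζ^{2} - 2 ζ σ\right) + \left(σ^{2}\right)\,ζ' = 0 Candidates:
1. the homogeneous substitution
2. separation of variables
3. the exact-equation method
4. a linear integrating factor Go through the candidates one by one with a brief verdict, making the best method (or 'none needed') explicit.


Verdict: the homogeneous substitution — the slope's numerator and denominator have matching total degree, so it depends only on ζ/σ and the ratio substitution collapses it. A Bernoulli rewrite works here as the equation stands — the homogeneous substitution is the more immediate reading.
- the homogeneous substitution: applies; the problem has the shape this method handles.
- separation of variables — no algebra isolates the independent variable on one side and the unknown on the other.
- the exact-equation method — the mixed-partials test fails on this split — it is not an exact differential as presented.
- a linear integrating factor — a nonlinear term in the unknown puts this outside the integrating-factor template.


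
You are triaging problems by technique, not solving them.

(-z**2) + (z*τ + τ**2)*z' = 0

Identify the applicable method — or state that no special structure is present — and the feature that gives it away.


Verdict: the homogeneous substitution — scaling τ and z together leaves the slope fixed — it depends only on z/τ, so substitute the ratio. A Bernoulli substitution after rearrangement (possibly exchanging dependent and independent variable) is a fair alternative; the homogeneous route works on the equation as it stands.


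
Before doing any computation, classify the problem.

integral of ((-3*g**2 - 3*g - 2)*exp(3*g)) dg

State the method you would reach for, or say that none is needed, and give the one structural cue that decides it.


Method: integration by parts — -3*g**2 - 3*g - 2 dies after finitely many derivatives while exp(3*g) cycles under integration — the tabular/parts setup.


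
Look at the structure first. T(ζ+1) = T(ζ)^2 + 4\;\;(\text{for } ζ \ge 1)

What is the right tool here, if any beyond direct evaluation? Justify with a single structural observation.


Technique: no special technique — the new term depends nonlinearly on the old ones, which disqualifies every superposition-based technique.


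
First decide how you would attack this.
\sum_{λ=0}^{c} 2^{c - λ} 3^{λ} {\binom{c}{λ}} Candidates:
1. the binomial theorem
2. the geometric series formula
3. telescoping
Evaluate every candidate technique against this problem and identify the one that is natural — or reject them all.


Method: the binomial theorem — terms weighting {\binom{c}{λ}} against matched powers of 3 and 2 reassemble into (3 + 2)^c by the binomial theorem.
- the binomial theorem: applicable, and directly so.
- the geometric series formula: there is no constant term-to-term ratio.
- telescoping: as presented, consecutive terms share no shifted copy to cancel against — no rewrite is on display to change that.


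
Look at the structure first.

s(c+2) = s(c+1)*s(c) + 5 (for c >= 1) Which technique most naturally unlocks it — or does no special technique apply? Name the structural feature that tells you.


Method: no special technique — the recurrence is nonlinear in the sequence terms; no linear-recurrence method fits it as written — one iterates or studies it directly.


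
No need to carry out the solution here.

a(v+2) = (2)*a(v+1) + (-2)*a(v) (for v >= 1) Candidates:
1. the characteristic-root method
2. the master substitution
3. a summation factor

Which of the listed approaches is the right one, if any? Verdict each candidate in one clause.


Best approach: the characteristic-root method — because shifting v leaves the equation's coefficients unchanged, exponential trials reduce it to algebra.
- the characteristic-root method: yes — fits the structure here.
- the master substitution: there is no divide-the-index recursive argument.
- a summation factor: a summation factor telescopes one-step recursions; this one carries higher-order memory.


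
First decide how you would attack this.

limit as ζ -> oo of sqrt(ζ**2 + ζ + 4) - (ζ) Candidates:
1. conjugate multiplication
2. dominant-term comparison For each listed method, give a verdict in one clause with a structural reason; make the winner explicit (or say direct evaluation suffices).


Diagnosis: conjugate multiplication — turning the difference into a conjugate-rationalized ratio makes the limit readable.
- conjugate multiplication — a fit — the right tool for this form.
- dominant-term comparison — leading-power comparison does not apply to this form.


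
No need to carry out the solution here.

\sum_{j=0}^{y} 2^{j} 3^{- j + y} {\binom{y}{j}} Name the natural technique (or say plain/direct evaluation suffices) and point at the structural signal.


Verdict: the binomial theorem — binomial coefficients against complementary powers of 2 and 3: recognize the binomial expansion and resum.


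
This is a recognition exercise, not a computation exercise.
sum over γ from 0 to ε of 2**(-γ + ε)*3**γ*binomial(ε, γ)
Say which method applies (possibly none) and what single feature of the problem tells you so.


Diagnosis: the binomial theorem — binomial(ε, γ) weighting matched powers of 3 and 2 is the expanded form of (3 + 2)^ε — fold it back up.


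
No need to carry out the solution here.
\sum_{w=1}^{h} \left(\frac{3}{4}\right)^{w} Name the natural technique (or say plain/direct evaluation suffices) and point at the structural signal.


Verdict: the geometric series formula — the ratio of consecutive terms is the constant \frac{3}{4}, independent of the index — a geometric sum.


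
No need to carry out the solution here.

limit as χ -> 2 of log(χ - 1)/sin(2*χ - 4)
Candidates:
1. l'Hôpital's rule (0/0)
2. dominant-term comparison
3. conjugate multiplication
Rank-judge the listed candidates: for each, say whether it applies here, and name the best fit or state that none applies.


Verdict: l'Hôpital's rule (0/0) — both numerator and denominator vanish at 2: the genuine 0/0 indeterminate that l'Hôpital exists for. A local series expansion at the point resolves it as well; the rule is the packaged version of that step.
- l'Hôpital's rule (0/0): yes — fits the structure here.
- dominant-term comparison — no ranking of term growth rates resolves the limit here.
- conjugate multiplication: rationalization has no target — no divergent radical difference appears.


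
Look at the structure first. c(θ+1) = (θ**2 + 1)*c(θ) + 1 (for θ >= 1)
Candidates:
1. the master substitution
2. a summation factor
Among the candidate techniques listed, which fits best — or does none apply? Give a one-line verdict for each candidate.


Diagnosis: a summation factor — the coefficient θ**2 + 1 drifts with the index, so no fixed root exists; normalizing by the cumulative product telescopes it.
- the master substitution: the recursive argument is a shift of the index, not a fixed fraction of it.
- a summation factor — applies; the problem has the shape this method handles.


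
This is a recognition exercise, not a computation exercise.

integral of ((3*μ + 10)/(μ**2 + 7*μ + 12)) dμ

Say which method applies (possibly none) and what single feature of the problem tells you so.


Verdict: partial fractions — the denominator μ**2 + 7*μ + 12 factors, so the quotient decomposes into elementary partial fractions term by term.


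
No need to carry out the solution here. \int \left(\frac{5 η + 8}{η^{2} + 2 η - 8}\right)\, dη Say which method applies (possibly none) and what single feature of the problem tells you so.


Verdict: partial fractions — a proper rational integrand over the factorable η^{2} + 2 η - 8: partial fractions reduce it to elementary pieces.


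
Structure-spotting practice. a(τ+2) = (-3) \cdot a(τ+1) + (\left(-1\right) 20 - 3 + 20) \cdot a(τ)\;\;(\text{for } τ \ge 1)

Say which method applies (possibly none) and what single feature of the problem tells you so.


Method: the characteristic-root method — this is the constant-coefficient homogeneous case — the whole solution in τ reduces to a polynomial's roots.


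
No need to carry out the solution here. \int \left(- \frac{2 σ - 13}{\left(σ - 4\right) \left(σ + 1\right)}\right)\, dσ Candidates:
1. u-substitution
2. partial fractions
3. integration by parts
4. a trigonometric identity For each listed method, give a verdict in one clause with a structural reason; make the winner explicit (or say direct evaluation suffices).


Diagnosis: partial fractions — the bottom factors while the top stays lower-degree — split into simple fractions and integrate piece by piece.
- u-substitution — no subexpression of the integrand serves as a whole-integral substitution inner — individual terms may offer their own, but none carries its derivative as a factor of the full integrand; a working change of variable would have to be constructed from outside the expression.
- partial fractions: applicable, and directly so.
- integration by parts — the integrand does not split as a nonconstant polynomial times an exp, sine, cosine of a linear argument, or logarithm — no polynomial-kernel parts product to differentiate one side of.
- a trigonometric identity: no sine or cosine appears, so there is nothing for a trigonometric identity to act on.


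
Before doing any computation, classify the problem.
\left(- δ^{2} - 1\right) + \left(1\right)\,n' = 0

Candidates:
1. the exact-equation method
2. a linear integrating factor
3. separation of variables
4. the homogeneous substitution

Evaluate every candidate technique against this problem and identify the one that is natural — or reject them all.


Verdict: no special technique — solved for the derivative, n never appears on the right — this is a direct integration in δ, not a differential-equations problem at heart.
- the exact-equation method: the unknown never enters the equation — exactness holds emptily, with nothing for the method to add.
- a linear integrating factor — the linear template holds only trivially here (the unknown is absent, so the coefficient is zero) — the method is not the natural label.
- separation of variables — with no unknown in the slope, separating variables is a formality — the equation integrates directly.
- the homogeneous substitution — the slope changes under joint rescaling, failing the degree-zero test.


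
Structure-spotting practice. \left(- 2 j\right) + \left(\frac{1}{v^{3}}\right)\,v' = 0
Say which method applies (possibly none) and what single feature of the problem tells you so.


Diagnosis: separation of variables — one side of the product carries the independent variable, the other the unknown — the textbook separation shape. The cross-partial test also passes here (vacuously, each side single-variable); the potential-function route would work, separation is simply more immediate.


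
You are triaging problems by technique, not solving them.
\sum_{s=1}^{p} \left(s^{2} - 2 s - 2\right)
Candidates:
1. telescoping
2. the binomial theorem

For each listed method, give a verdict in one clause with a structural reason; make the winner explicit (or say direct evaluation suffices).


Method: no special technique — every summand is a constant multiple of a power of s — apply the standard power-sum identities one degree at a time.
- telescoping — in the displayed form, no term reappears at a neighboring index to cancel against.
- the binomial theorem — the summand does not match any term pattern of an expanded binomial power.


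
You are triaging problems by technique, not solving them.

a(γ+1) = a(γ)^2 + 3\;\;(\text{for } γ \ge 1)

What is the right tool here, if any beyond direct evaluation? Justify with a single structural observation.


Best approach: no special technique — the update rule curves (it is not linear in the unknown sequence), so no superposition-based closed form attaches — iterate or study it directly.


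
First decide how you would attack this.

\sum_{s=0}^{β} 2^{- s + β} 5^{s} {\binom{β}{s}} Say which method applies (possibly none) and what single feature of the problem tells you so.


Diagnosis: the binomial theorem — {\binom{β}{s}} weighting matched powers of 5 and 2 is the expanded form of (5 + 2)^β — fold it back up.


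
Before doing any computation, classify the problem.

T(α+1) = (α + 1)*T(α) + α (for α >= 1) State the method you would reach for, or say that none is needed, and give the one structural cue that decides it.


Method: a summation factor — because the multiplier α + 1 is index-dependent, divide through by its running product and sum the resulting differences.


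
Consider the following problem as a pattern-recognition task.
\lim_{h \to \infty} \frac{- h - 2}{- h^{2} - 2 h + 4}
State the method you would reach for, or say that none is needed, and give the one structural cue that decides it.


Best approach: dominant-term comparison — at large h only the top-degree terms survive; compare the leading terms and the limit falls out. Viewed as a single quotient this is an ∞/∞ form — an at-infinity application of l'Hôpital's rule would also resolve it; comparing leading growth reads the answer without differentiating.


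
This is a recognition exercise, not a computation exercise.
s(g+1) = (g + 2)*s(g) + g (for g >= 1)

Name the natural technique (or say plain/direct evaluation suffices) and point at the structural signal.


Best approach: a summation factor — one-term recursion with variable weight g + 2 is solved by product normalization, not by root-finding.


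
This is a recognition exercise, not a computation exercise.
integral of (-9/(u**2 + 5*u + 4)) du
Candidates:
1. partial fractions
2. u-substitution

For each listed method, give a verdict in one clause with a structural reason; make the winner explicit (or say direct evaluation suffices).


Technique: partial fractions — rational integrand, reducible denominator u**2 + 5*u + 4: decompose first, integrate second.
- partial fractions: a fit — the right tool for this form.
- u-substitution — no subexpression of the integrand serves as a whole-integral substitution inner — individual terms may offer their own, but none carries its derivative as a factor of the full integrand; a working change of variable would have to be constructed from outside the expression.


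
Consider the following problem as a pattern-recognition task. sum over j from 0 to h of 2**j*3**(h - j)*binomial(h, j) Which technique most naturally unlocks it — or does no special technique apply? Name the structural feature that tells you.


Diagnosis: the binomial theorem — the binomial coefficients weight matched powers of 2 and 3, which is exactly the expansion of a binomial power.


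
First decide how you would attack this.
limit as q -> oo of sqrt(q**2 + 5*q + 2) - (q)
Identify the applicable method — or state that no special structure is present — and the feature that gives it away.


Verdict: conjugate multiplication — the difference sqrt(q**2 + 5*q + 2) - q is an ∞ − ∞ stalemate; its conjugate partner breaks the tie.


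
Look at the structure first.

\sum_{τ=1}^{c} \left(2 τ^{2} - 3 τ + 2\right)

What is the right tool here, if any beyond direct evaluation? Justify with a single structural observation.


Best approach: no special technique — Faulhaber territory: sum each constant-multiple power of τ with its closed-form formula, no trick required.


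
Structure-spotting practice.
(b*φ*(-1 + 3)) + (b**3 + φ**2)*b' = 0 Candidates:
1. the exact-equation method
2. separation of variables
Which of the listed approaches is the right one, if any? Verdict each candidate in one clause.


Best approach: the exact-equation method — equality of cross partials is the green light — assemble the potential function term by term.
- the exact-equation method — applies; the problem has the shape this method handles.
- separation of variables: the two dependences are entangled, not a clean product of one-variable pieces.


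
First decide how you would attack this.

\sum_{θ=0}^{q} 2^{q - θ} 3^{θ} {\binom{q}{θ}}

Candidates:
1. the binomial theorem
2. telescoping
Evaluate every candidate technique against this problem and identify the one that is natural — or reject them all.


Diagnosis: the binomial theorem — the summand is term θ of a binomial expansion in 3 and 2; the whole sum is a single power.
- the binomial theorem — yes — fits the structure here.
- telescoping: writing out consecutive terms as given produces no pairwise cancellation.


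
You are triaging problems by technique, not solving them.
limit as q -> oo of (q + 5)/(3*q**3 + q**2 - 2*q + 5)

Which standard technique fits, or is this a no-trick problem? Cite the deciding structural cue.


Diagnosis: dominant-term comparison — divide by the highest power of q present: lower-order terms vanish and the dominant ratio remains. l'Hôpital's at-infinity variant applies to the expression viewed as a single quotient; the leading-term comparison is the direct route.


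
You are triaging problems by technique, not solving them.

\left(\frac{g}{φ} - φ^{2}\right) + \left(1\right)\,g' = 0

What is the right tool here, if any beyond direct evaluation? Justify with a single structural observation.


Method: a linear integrating factor — the unknown enters only to the first power against a nonzero forcing term — the integrating-factor template applies directly.


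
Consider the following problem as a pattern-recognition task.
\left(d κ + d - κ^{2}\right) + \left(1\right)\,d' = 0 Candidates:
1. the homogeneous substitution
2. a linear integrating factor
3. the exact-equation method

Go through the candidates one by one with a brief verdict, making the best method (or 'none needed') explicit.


Verdict: a linear integrating factor — linear in the unknown with genuine forcing: multiply through by the exponential of the integrated coefficient and the left side closes into one derivative.
- the homogeneous substitution — the ratio of the variables does not determine the slope.
- a linear integrating factor — applies; the problem has the shape this method handles.
- the exact-equation method: no potential function has this form as its differential, as written.


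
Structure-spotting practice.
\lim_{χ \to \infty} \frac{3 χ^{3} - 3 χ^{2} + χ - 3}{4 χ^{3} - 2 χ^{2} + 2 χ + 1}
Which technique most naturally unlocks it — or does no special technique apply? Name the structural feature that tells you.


Method: dominant-term comparison — divide through by the highest power of χ; every lower-order term dies and the dominant terms decide the limit. l'Hôpital's at-infinity variant applies to the expression viewed as a single quotient; the leading-term comparison is the direct route.


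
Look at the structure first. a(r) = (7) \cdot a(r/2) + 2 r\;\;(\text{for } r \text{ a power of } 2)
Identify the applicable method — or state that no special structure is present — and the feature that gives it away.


Best approach: the master substitution — the argument shrinks by the factor 2, so measure the index on a logarithmic scale and the recursion becomes a shift.


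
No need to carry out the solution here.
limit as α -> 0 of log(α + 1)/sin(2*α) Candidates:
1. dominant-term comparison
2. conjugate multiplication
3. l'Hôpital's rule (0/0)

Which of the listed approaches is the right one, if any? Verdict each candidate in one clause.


Best approach: l'Hôpital's rule (0/0) — substituting 0 gives 0 over 0; differentiate top and bottom once and re-evaluate. One could equally expand both pieces locally and compare leading terms; the rule does that in one stroke.
- dominant-term comparison: this limit is not decided by comparing polynomial growth at infinity.
- conjugate multiplication — multiplying by a conjugate would not remove any indeterminacy here.
- l'Hôpital's rule (0/0): applies; the problem has the shape this method handles.


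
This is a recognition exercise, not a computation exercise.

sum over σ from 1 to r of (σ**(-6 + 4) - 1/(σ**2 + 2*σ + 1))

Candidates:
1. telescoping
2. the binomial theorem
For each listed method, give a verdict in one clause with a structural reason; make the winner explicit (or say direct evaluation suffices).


Best approach: telescoping — write out three consecutive terms and watch the interior cancel: the advanced copy one term subtracts reappears as the very next term's leading piece, pair after pair.
- telescoping — yes, a natural case for it.
- the binomial theorem: the terms lack the binomial-coefficient-weighted complementary-power pattern of an expansion.


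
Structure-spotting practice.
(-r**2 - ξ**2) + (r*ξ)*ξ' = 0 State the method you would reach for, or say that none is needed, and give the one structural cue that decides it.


Method: the homogeneous substitution — the slope's numerator and denominator have matching total degree, so it depends only on ξ/r and the ratio substitution collapses it. A Bernoulli rewrite works here as the equation stands — the homogeneous substitution is the more immediate reading.


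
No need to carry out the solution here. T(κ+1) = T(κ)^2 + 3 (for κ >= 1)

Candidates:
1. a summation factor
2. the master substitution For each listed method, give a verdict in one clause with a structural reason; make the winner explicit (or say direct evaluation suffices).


Verdict: no special technique — once the recursion is nonlinear, characteristic roots, master substitutions, and summation factors are all off the table.
- a summation factor: no summation factor applies — the rule is not linear in the sequence values.
- the master substitution — with no divided-index recursive call, reindexing by powers of a base buys nothing.


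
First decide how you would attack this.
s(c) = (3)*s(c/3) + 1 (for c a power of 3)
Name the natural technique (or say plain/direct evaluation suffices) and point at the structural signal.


Best approach: the master substitution — treat m = log base 3 of c as the new clock: one recursion step advances m by one while c scales by 3.


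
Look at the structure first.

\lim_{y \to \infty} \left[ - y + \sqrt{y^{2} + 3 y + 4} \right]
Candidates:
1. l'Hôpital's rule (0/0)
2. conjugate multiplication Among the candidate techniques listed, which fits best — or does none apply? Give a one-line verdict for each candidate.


Verdict: conjugate multiplication — neither \sqrt{y^{2} + 3 y + 4} nor y converges alone, so rewrite their difference as a conjugate-rationalized quotient first.
- l'Hôpital's rule (0/0) — no quotient structure at all: the clash is ∞ minus ∞, which rationalizing converts into a tractable ratio.
- conjugate multiplication: a fit — the right tool for this form.


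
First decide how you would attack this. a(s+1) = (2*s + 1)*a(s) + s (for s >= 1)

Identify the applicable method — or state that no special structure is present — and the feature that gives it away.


Diagnosis: a summation factor — with the index-dependent coefficient 2*s + 1, dividing by the cumulative product turns the left side into a pure difference.


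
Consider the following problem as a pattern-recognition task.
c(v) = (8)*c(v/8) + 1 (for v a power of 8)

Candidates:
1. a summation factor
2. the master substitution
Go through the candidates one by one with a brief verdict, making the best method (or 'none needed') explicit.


Technique: the master substitution — the argument contracts 8-fold per step: reindex v exponentially and solve the linear recurrence in the new index.
- a summation factor: a divided-index call is outside the fixed-shift first-order family a summation factor normalizes.
- the master substitution — applicable, and directly so.


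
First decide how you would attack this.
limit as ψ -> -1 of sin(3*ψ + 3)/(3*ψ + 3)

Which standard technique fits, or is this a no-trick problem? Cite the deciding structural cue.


Method: l'Hôpital's rule (0/0) — numerator and denominator both vanish at -1 — a genuine 0/0 form, which is exactly when l'Hôpital applies. One could equally expand both pieces locally and compare leading terms; the rule does that in one stroke.


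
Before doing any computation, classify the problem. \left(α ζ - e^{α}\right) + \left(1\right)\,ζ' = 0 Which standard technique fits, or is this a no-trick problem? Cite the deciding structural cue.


Diagnosis: a linear integrating factor — the unknown enters only to the first power against a nonzero forcing term — the integrating-factor template applies directly.


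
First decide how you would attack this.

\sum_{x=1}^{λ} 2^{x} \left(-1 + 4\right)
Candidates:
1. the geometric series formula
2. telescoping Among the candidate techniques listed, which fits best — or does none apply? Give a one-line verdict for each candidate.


Technique: the geometric series formula — term-over-term division gives 2 every time — index-free ratio, geometric sum formula applies.
- the geometric series formula — applicable, and directly so.
- telescoping: writing out consecutive terms as given produces no pairwise cancellation.


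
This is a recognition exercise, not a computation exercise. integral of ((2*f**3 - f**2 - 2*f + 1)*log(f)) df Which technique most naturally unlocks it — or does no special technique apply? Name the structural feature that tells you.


Method: integration by parts — the logarithm log(f) has no power-rule antiderivative to read off directly, but its derivative is algebraic — so differentiate log(f) and integrate the polynomial factor 2*f**3 - f**2 - 2*f + 1.


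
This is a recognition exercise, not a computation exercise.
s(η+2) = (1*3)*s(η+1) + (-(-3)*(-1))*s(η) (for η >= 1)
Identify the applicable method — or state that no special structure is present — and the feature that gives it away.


Verdict: the characteristic-root method — the recurrence treats every index alike (constant coefficients, no forcing) — precisely the regime where r^η trials close it.


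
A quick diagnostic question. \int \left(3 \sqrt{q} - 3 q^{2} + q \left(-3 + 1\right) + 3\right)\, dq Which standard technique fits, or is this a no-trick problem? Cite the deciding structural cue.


Technique: no special technique — a term-by-term power-rule job in q; no substitution or rearrangement earns its keep here.


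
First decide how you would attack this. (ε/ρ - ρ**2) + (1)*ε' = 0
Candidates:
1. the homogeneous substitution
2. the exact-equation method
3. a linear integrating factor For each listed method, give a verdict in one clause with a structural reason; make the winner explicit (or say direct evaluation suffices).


Verdict: a linear integrating factor — the unknown enters only to the first power against a nonzero forcing term — the integrating-factor template applies directly.
- the homogeneous substitution: the ratio substitution does not collapse this equation.
- the exact-equation method — exactness fails on the nose — the mixed partials do not match.
- a linear integrating factor — yes — fits the structure here.


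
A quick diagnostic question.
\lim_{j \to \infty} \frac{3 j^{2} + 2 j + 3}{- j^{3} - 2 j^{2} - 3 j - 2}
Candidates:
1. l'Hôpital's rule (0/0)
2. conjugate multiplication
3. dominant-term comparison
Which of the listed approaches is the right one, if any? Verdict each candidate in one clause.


Diagnosis: dominant-term comparison — as j grows, only the highest-degree terms matter — compare leading terms and read the limit off.
- l'Hôpital's rule (0/0): as a single quotient the expression runs to ∞/∞ at the limit point — an at-infinity form of the rule would apply, though the leading-growth comparison is the direct reading.
- conjugate multiplication — multiplying by a conjugate would not remove any indeterminacy here.
- dominant-term comparison: applicable, and directly so.


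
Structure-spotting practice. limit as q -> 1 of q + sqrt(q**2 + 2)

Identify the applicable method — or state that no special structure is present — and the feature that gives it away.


Verdict: no special technique — no zero denominators, no indeterminate clash at 1 — substitute and read off the value.


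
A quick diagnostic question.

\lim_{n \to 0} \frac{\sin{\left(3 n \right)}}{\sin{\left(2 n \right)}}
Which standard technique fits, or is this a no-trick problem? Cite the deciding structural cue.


Diagnosis: l'Hôpital's rule (0/0) — plug in 0: top and bottom both hit zero, so differentiate each and retry. A local series expansion at the point resolves it as well; the rule is the packaged version of that step.


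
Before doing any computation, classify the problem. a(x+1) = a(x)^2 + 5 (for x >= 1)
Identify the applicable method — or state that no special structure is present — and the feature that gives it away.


Method: no special technique — the map from one term to the next is curved, not linear, so linear closed-form machinery does not attach.


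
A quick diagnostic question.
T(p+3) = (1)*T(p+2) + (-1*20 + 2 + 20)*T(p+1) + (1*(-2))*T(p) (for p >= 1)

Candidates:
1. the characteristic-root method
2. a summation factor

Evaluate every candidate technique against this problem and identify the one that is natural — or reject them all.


Technique: the characteristic-root method — no index-dependence in the weights and nothing inhomogeneous: classic characteristic-equation setup.
- the characteristic-root method — a fit — the right tool for this form.
- a summation factor — the recurrence reaches back more than one step, outside the first-order family a summation factor normalizes.


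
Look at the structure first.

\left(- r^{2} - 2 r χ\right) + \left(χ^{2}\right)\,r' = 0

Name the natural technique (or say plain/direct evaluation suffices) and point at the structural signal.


Method: the homogeneous substitution — the slope's numerator and denominator share total degree; set v = r/χ and the equation drops to separable form. This doubles as a Bernoulli equation in the unknown as written; the homogeneous route needs no setup at all.


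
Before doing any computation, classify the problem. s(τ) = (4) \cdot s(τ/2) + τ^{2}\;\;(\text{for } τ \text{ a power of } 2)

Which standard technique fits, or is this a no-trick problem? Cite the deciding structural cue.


Best approach: the master substitution — treat m = log base 2 of τ as the new clock: one recursion step advances m by one while τ scales by 2.


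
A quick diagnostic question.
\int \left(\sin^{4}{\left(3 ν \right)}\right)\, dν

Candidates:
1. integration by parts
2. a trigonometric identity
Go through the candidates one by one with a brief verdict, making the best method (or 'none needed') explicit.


Diagnosis: a trigonometric identity — apply power reduction to \sin^{4}{\left(3 ν \right)}; each application halves the trigonometric degree.
- integration by parts — not the natural route: no polynomial-kernel product appears — a recursive parts reduction of the trigonometric product exists, but the identity rewrite is direct.
- a trigonometric identity — a fit — the right tool for this form.


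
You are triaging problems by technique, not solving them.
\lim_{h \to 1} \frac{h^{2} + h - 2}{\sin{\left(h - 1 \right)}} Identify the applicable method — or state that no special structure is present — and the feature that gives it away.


Verdict: l'Hôpital's rule (0/0) — numerator and denominator both vanish at 1 — a genuine 0/0 form, which is exactly when l'Hôpital applies. Expanding numerator and denominator to first order gives the same value — the rule automates exactly that.
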